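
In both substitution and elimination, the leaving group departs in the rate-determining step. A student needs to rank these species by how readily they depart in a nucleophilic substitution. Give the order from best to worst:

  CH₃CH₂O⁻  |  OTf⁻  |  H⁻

The more stable X⁻ (or X) is on its own — i.e. the weaker a base it is — the better a leaving group it makes.
OTf⁻: pKₐ(CF₃SO₃H (triflic acid)) ≈ -14
CH₃CH₂O⁻: pKₐ(CH₃CH₂OH) ≈ 16
H⁻: pKₐ(H₂) ≈ 36

OTf⁻ > CH₃CH₂O⁻ > H⁻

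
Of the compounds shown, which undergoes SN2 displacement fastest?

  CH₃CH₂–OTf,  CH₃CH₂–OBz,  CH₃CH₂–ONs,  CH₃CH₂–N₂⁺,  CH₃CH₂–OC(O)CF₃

CH₃CH₂–N₂⁺

The skeletons are identical, so relative rate is governed entirely by leaving-group ability.
Rank by basicity of the departing species: weakest base leaves most easily.
CH₃CH₂–N₂⁺ loses N₂: no meaningful conjugate acid; N₂ departs as an exceptionally stable neutral molecule
CH₃CH₂–OTf loses OTf⁻: pKₐ(CF₃SO₃H (triflic acid)) ≈ -14
CH₃CH₂–ONs loses ONs⁻: pKₐ(p-O₂NC₆H₄SO₃H) ≈ -3.5
CH₃CH₂–OC(O)CF₃ loses CF₃COO⁻: pKₐ(CF₃COOH) ≈ 0.2
CH₃CH₂–OBz loses PhCOO⁻: pKₐ(C₆H₅COOH) ≈ 4.2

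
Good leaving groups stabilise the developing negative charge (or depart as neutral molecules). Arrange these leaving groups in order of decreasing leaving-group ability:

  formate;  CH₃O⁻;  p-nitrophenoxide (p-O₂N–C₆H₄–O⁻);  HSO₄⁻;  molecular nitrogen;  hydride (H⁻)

Rank by basicity of the departing species: weakest base leaves most easily.
molecular nitrogen: no meaningful conjugate acid; N₂ departs as an exceptionally stable neutral molecule
HSO₄⁻: pKₐ(H₂SO₄) ≈ -3 — conjugate base of a strong mineral acid
formate: pKₐ(HCOOH) ≈ 3.8
p-nitrophenoxide (p-O₂N–C₆H₄–O⁻): pKₐ(p-nitrophenol) ≈ 7.2
CH₃O⁻: pKₐ(CH₃OH) ≈ 15.5 — strong base; alkoxides do not leave unassisted
hydride (H⁻): pKₐ(H₂) ≈ 36 — extremely strong base; leaves only in special hydride-transfer contexts

molecular nitrogen > HSO₄⁻ > formate > p-nitrophenoxide (p-O₂N–C₆H₄–O⁻) > CH₃O⁻ > hydride (H⁻)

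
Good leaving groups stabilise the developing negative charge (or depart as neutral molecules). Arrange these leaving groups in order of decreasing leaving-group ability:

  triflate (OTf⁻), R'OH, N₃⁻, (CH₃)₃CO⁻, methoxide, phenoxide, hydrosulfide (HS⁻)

Leaving-group ability tracks the stability of the departed species; conjugate-acid pKₐ is the usual yardstick (lower pKₐ → better LG).
triflate (OTf⁻): pKₐ(CF₃SO₃H (triflic acid)) ≈ -14 — charge spread over three oxygens and a CF₃ group; the premier leaving group in synthesis
R'OH: pKₐ(R'OH₂⁺) ≈ -2.4
N₃⁻: pKₐ(HN₃) ≈ 4.7
hydrosulfide (HS⁻): pKₐ(H₂S) ≈ 7
phenoxide: pKₐ(C₆H₅OH (phenol)) ≈ 10 — resonance into the ring helps, but still a poor LG
methoxide: pKₐ(CH₃OH) ≈ 15.5 — strong base; alkoxides do not leave unassisted
(CH₃)₃CO⁻: pKₐ(t-BuOH) ≈ 18

triflate (OTf⁻) > R'OH > N₃⁻ > hydrosulfide (HS⁻) > phenoxide > methoxide > (CH₃)₃CO⁻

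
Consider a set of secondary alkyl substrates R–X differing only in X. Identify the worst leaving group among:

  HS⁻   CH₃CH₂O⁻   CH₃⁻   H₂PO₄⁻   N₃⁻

CH₃⁻

Leaving-group ability tracks the stability of the departed species; conjugate-acid pKₐ is the usual yardstick (lower pKₐ → better LG).
H₂PO₄⁻: pKₐ(H₃PO₄) ≈ 2.1
N₃⁻: pKₐ(HN₃) ≈ 4.7
HS⁻: pKₐ(H₂S) ≈ 7
CH₃CH₂O⁻: pKₐ(CH₃CH₂OH) ≈ 16
CH₃⁻: pKₐ(CH₄) ≈ 48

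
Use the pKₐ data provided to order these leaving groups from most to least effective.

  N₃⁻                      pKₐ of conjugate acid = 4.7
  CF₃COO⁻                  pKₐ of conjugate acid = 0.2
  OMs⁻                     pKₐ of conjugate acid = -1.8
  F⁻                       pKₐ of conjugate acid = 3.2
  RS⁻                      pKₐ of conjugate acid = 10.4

OMs⁻ > CF₃COO⁻ > F⁻ > N₃⁻ > RS⁻

Lower conjugate-acid pKₐ ⇒ weaker base ⇒ better leaving group.
Sorting by the given values: OMs⁻ (-1.8), CF₃COO⁻ (0.2), F⁻ (3.2), N₃⁻ (4.7), RS⁻ (10.4).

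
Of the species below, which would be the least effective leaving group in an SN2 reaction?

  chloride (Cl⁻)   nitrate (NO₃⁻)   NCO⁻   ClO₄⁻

NCO⁻

A good leaving group is a weak base: the lower the pKₐ of its conjugate acid, the more readily it departs.
ClO₄⁻: pKₐ(HClO₄) ≈ -10
chloride (Cl⁻): pKₐ(HCl) ≈ -7
nitrate (NO₃⁻): pKₐ(HNO₃) ≈ -1.3
NCO⁻: pKₐ(HOCN) ≈ 3.5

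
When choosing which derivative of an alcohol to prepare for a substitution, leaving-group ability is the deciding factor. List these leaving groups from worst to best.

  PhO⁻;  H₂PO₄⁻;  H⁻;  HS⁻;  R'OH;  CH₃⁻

CH₃⁻ < H⁻ < PhO⁻ < HS⁻ < H₂PO₄⁻ < R'OH

Rank by basicity of the departing species: weakest base leaves most easily.
R'OH: pKₐ(R'OH₂⁺) ≈ -2.4
H₂PO₄⁻: pKₐ(H₃PO₄) ≈ 2.1 — moderate base; biological leaving group after further activation
HS⁻: pKₐ(H₂S) ≈ 7 — larger and more polarisable than the oxygen analogue
PhO⁻: pKₐ(C₆H₅OH (phenol)) ≈ 10
H⁻: pKₐ(H₂) ≈ 36
CH₃⁻: pKₐ(CH₄) ≈ 48
Reversing gives the worst-to-best order requested.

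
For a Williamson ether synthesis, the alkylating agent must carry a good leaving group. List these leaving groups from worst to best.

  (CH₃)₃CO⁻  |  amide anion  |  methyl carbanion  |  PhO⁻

The more stable X⁻ (or X) is on its own — i.e. the weaker a base it is — the better a leaving group it makes.
PhO⁻: pKₐ(C₆H₅OH (phenol)) ≈ 10 — resonance into the ring helps, but still a poor LG
(CH₃)₃CO⁻: pKₐ(t-BuOH) ≈ 18 — bulky, strongly basic alkoxide
amide anion: pKₐ(NH₃) ≈ 38
methyl carbanion: pKₐ(CH₄) ≈ 48 — unstabilised carbanion; the worst conceivable leaving group
The question asks for worst first, so the sequence is read in increasing leaving-group ability.

methyl carbanion < amide anion < (CH₃)₃CO⁻ < PhO⁻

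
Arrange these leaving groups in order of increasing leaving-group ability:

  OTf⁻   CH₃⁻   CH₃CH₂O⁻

A good leaving group is a weak base: the lower the pKₐ of its conjugate acid, the more readily it departs.
OTf⁻: pKₐ(CF₃SO₃H (triflic acid)) ≈ -14
CH₃CH₂O⁻: pKₐ(CH₃CH₂OH) ≈ 16 — strong base; alkoxides do not leave unassisted
CH₃⁻: pKₐ(CH₄) ≈ 48
The question asks for worst first, so the sequence is read in increasing leaving-group ability.

CH₃⁻ < CH₃CH₂O⁻ < OTf⁻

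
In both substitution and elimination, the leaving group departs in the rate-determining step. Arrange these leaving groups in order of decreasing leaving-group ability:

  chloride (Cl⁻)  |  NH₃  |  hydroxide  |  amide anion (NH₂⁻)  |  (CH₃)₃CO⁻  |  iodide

Rank by basicity of the departing species: weakest base leaves most easily.
iodide: pKₐ(HI) ≈ -10
chloride (Cl⁻): pKₐ(HCl) ≈ -7
NH₃: pKₐ(NH₄⁺) ≈ 9.2
hydroxide: pKₐ(H₂O) ≈ 15.7
(CH₃)₃CO⁻: pKₐ(t-BuOH) ≈ 18
amide anion (NH₂⁻): pKₐ(NH₃) ≈ 38

iodide > chloride (Cl⁻) > NH₃ > hydroxide > (CH₃)₃CO⁻ > amide anion (NH₂⁻)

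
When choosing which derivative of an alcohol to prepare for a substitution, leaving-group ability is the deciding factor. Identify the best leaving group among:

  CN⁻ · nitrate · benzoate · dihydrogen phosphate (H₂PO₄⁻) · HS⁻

A good leaving group is a weak base: the lower the pKₐ of its conjugate acid, the more readily it departs.
nitrate: pKₐ(HNO₃) ≈ -1.3
dihydrogen phosphate (H₂PO₄⁻): pKₐ(H₃PO₄) ≈ 2.1
benzoate: pKₐ(C₆H₅COOH) ≈ 4.2
HS⁻: pKₐ(H₂S) ≈ 7
CN⁻: pKₐ(HCN) ≈ 9.2

nitrate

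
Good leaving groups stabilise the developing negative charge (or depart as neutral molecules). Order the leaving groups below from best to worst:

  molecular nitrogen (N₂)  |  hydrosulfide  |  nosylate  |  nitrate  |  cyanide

A good leaving group is a weak base: the lower the pKₐ of its conjugate acid, the more readily it departs.
molecular nitrogen (N₂): no meaningful conjugate acid; N₂ departs as an exceptionally stable neutral molecule
nosylate: pKₐ(p-O₂NC₆H₄SO₃H) ≈ -3.5
nitrate: pKₐ(HNO₃) ≈ -1.3 — resonance-delocalised over three oxygens
hydrosulfide: pKₐ(H₂S) ≈ 7 — larger and more polarisable than the oxygen analogue
cyanide: pKₐ(HCN) ≈ 9.2 — sp carbon stabilises the charge somewhat, but still a poor LG

molecular nitrogen (N₂) > nosylate > nitrate > hydrosulfide > cyanide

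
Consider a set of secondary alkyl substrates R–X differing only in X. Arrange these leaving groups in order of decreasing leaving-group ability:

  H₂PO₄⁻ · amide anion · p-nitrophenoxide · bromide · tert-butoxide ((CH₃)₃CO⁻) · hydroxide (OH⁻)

bromide > H₂PO₄⁻ > p-nitrophenoxide > hydroxide (OH⁻) > tert-butoxide ((CH₃)₃CO⁻) > amide anion

Rank by basicity of the departing species: weakest base leaves most easily.
bromide: pKₐ(HBr) ≈ -9 — weak base; good leaving group
H₂PO₄⁻: pKₐ(H₃PO₄) ≈ 2.1
p-nitrophenoxide: pKₐ(p-nitrophenol) ≈ 7.2
hydroxide (OH⁻): pKₐ(H₂O) ≈ 15.7 — strong base; essentially never leaves without prior activation
tert-butoxide ((CH₃)₃CO⁻): pKₐ(t-BuOH) ≈ 18 — bulky, strongly basic alkoxide
amide anion: pKₐ(NH₃) ≈ 38 — extremely strong base; never a leaving group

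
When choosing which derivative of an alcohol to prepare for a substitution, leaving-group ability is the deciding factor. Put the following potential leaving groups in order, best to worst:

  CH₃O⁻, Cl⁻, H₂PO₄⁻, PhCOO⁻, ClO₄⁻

ClO₄⁻ > Cl⁻ > H₂PO₄⁻ > PhCOO⁻ > CH₃O⁻

ClO₄⁻: pKₐ(HClO₄) ≈ -10
Cl⁻: pKₐ(HCl) ≈ -7
H₂PO₄⁻: pKₐ(H₃PO₄) ≈ 2.1
PhCOO⁻: pKₐ(C₆H₅COOH) ≈ 4.2
CH₃O⁻: pKₐ(CH₃OH) ≈ 15.5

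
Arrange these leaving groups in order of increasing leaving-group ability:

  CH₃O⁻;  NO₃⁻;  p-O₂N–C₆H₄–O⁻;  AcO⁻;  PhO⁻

CH₃O⁻ < PhO⁻ < p-O₂N–C₆H₄–O⁻ < AcO⁻ < NO₃⁻

The more stable X⁻ (or X) is on its own — i.e. the weaker a base it is — the better a leaving group it makes.
NO₃⁻: pKₐ(HNO₃) ≈ -1.3
AcO⁻: pKₐ(CH₃COOH) ≈ 4.8 — resonance-stabilised but still a weak base
p-O₂N–C₆H₄–O⁻: pKₐ(p-nitrophenol) ≈ 7.2
PhO⁻: pKₐ(C₆H₅OH (phenol)) ≈ 10
CH₃O⁻: pKₐ(CH₃OH) ≈ 15.5
The question asks for worst first, so the sequence is read in increasing leaving-group ability.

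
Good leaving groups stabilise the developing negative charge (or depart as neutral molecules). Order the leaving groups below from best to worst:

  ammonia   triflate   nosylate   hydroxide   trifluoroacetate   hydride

Leaving-group ability tracks the stability of the departed species; conjugate-acid pKₐ is the usual yardstick (lower pKₐ → better LG).
triflate: pKₐ(CF₃SO₃H (triflic acid)) ≈ -14
nosylate: pKₐ(p-O₂NC₆H₄SO₃H) ≈ -3.5
trifluoroacetate: pKₐ(CF₃COOH) ≈ 0.2
ammonia: pKₐ(NH₄⁺) ≈ 9.2
hydroxide: pKₐ(H₂O) ≈ 15.7
hydride: pKₐ(H₂) ≈ 36

triflate > nosylate > trifluoroacetate > ammonia > hydroxide > hydride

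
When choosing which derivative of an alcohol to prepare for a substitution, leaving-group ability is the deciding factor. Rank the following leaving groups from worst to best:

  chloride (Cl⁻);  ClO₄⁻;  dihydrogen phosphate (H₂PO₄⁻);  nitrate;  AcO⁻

ClO₄⁻: pKₐ(HClO₄) ≈ -10
chloride (Cl⁻): pKₐ(HCl) ≈ -7
nitrate: pKₐ(HNO₃) ≈ -1.3
dihydrogen phosphate (H₂PO₄⁻): pKₐ(H₃PO₄) ≈ 2.1
AcO⁻: pKₐ(CH₃COOH) ≈ 4.8
Listed from poorest to best leaving group as asked.

AcO⁻ < dihydrogen phosphate (H₂PO₄⁻) < nitrate < chloride (Cl⁻) < ClO₄⁻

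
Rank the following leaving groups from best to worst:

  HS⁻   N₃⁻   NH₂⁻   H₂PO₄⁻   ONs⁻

ONs⁻ > H₂PO₄⁻ > N₃⁻ > HS⁻ > NH₂⁻

ONs⁻: pKₐ(p-O₂NC₆H₄SO₃H) ≈ -3.5 — p-nitro group further stabilises the sulfonate
H₂PO₄⁻: pKₐ(H₃PO₄) ≈ 2.1
N₃⁻: pKₐ(HN₃) ≈ 4.7
HS⁻: pKₐ(H₂S) ≈ 7 — larger and more polarisable than the oxygen analogue
NH₂⁻: pKₐ(NH₃) ≈ 38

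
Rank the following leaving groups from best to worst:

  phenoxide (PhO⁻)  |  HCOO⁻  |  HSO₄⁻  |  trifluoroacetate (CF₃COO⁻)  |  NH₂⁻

HSO₄⁻: pKₐ(H₂SO₄) ≈ -3
trifluoroacetate (CF₃COO⁻): pKₐ(CF₃COOH) ≈ 0.2
HCOO⁻: pKₐ(HCOOH) ≈ 3.8 — resonance-stabilised carboxylate
phenoxide (PhO⁻): pKₐ(C₆H₅OH (phenol)) ≈ 10
NH₂⁻: pKₐ(NH₃) ≈ 38

HSO₄⁻ > trifluoroacetate (CF₃COO⁻) > HCOO⁻ > phenoxide (PhO⁻) > NH₂⁻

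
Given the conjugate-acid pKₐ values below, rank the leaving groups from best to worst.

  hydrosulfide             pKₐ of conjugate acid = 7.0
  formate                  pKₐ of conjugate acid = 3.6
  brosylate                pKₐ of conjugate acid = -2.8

brosylate > formate > hydrosulfide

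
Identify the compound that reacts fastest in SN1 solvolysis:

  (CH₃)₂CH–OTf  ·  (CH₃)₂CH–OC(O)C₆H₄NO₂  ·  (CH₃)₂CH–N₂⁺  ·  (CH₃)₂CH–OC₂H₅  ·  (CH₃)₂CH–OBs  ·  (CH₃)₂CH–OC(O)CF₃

(CH₃)₂CH–N₂⁺

Identical carbon frameworks mean the comparison reduces to leaving-group quality.
The more stable X⁻ (or X) is on its own — i.e. the weaker a base it is — the better a leaving group it makes.
(CH₃)₂CH–N₂⁺ loses N₂: no meaningful conjugate acid; N₂ departs as an exceptionally stable neutral molecule
(CH₃)₂CH–OTf loses OTf⁻: pKₐ(CF₃SO₃H (triflic acid)) ≈ -14
(CH₃)₂CH–OBs loses OBs⁻: pKₐ(p-BrC₆H₄SO₃H) ≈ -2.8
(CH₃)₂CH–OC(O)CF₃ loses CF₃COO⁻: pKₐ(CF₃COOH) ≈ 0.2
(CH₃)₂CH–OC(O)C₆H₄NO₂ loses p-O₂N–C₆H₄–COO⁻: pKₐ(p-nitrobenzoic acid) ≈ 3.4
(CH₃)₂CH–OC₂H₅ loses CH₃CH₂O⁻: pKₐ(CH₃CH₂OH) ≈ 16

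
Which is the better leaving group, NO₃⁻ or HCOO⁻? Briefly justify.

NO₃⁻ is the better leaving group.
pKₐ(HNO₃) ≈ -1.3 versus pKₐ(HCOOH) ≈ 3.8: NO₃⁻ is the much weaker base.
Resonance-delocalised over three oxygens.

NO₃⁻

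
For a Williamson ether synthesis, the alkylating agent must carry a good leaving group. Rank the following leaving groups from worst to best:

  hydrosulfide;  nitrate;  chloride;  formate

hydrosulfide < formate < nitrate < chloride

chloride: pKₐ(HCl) ≈ -7 — moderately weak base
nitrate: pKₐ(HNO₃) ≈ -1.3
formate: pKₐ(HCOOH) ≈ 3.8
hydrosulfide: pKₐ(H₂S) ≈ 7 — larger and more polarisable than the oxygen analogue
Reversing gives the worst-to-best order requested.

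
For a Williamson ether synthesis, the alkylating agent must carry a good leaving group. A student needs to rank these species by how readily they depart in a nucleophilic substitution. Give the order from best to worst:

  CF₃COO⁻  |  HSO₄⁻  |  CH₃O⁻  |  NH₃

The more stable X⁻ (or X) is on its own — i.e. the weaker a base it is — the better a leaving group it makes.
HSO₄⁻: pKₐ(H₂SO₄) ≈ -3
CF₃COO⁻: pKₐ(CF₃COOH) ≈ 0.2
NH₃: pKₐ(NH₄⁺) ≈ 9.2
CH₃O⁻: pKₐ(CH₃OH) ≈ 15.5

HSO₄⁻ > CF₃COO⁻ > NH₃ > CH₃O⁻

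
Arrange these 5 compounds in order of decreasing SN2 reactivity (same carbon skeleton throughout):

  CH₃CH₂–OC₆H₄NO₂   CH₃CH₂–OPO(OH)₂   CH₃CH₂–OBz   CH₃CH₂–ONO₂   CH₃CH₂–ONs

CH₃CH₂–ONs > CH₃CH₂–ONO₂ > CH₃CH₂–OPO(OH)₂ > CH₃CH₂–OBz > CH₃CH₂–OC₆H₄NO₂

Identical carbon frameworks mean the comparison reduces to leaving-group quality.
Rank by basicity of the departing species: weakest base leaves most easily.
CH₃CH₂–ONs loses ONs⁻: pKₐ(p-O₂NC₆H₄SO₃H) ≈ -3.5
CH₃CH₂–ONO₂ loses NO₃⁻: pKₐ(HNO₃) ≈ -1.3
CH₃CH₂–OPO(OH)₂ loses H₂PO₄⁻: pKₐ(H₃PO₄) ≈ 2.1
CH₃CH₂–OBz loses PhCOO⁻: pKₐ(C₆H₅COOH) ≈ 4.2
CH₃CH₂–OC₆H₄NO₂ loses p-O₂N–C₆H₄–O⁻: pKₐ(p-nitrophenol) ≈ 7.2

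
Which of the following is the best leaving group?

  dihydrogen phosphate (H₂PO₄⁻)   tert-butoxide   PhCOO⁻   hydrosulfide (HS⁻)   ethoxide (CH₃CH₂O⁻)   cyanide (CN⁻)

The more stable X⁻ (or X) is on its own — i.e. the weaker a base it is — the better a leaving group it makes.
dihydrogen phosphate (H₂PO₄⁻): pKₐ(H₃PO₄) ≈ 2.1
PhCOO⁻: pKₐ(C₆H₅COOH) ≈ 4.2
hydrosulfide (HS⁻): pKₐ(H₂S) ≈ 7
cyanide (CN⁻): pKₐ(HCN) ≈ 9.2
ethoxide (CH₃CH₂O⁻): pKₐ(CH₃CH₂OH) ≈ 16
tert-butoxide: pKₐ(t-BuOH) ≈ 18

dihydrogen phosphate (H₂PO₄⁻)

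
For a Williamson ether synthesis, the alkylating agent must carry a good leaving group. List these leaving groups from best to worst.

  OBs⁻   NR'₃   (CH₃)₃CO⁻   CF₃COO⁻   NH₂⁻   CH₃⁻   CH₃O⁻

OBs⁻: pKₐ(p-BrC₆H₄SO₃H) ≈ -2.8 — arenesulfonate with a p-bromo substituent
CF₃COO⁻: pKₐ(CF₃COOH) ≈ 0.2
NR'₃: pKₐ(R'₃NH⁺) ≈ 10.7
CH₃O⁻: pKₐ(CH₃OH) ≈ 15.5 — strong base; alkoxides do not leave unassisted
(CH₃)₃CO⁻: pKₐ(t-BuOH) ≈ 18 — bulky, strongly basic alkoxide
NH₂⁻: pKₐ(NH₃) ≈ 38
CH₃⁻: pKₐ(CH₄) ≈ 48 — unstabilised carbanion; the worst conceivable leaving group

OBs⁻ > CF₃COO⁻ > NR'₃ > CH₃O⁻ > (CH₃)₃CO⁻ > NH₂⁻ > CH₃⁻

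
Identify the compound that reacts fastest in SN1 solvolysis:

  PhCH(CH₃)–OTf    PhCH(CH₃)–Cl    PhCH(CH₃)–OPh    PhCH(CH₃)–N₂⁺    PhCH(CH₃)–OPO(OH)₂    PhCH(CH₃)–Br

With the same alkyl group throughout, only the leaving group differentiates the rates.
Leaving-group ability tracks the stability of the departed species; conjugate-acid pKₐ is the usual yardstick (lower pKₐ → better LG).
PhCH(CH₃)–N₂⁺ loses N₂: no meaningful conjugate acid; N₂ departs as an exceptionally stable neutral molecule
PhCH(CH₃)–OTf loses OTf⁻: pKₐ(CF₃SO₃H (triflic acid)) ≈ -14
PhCH(CH₃)–Br loses Br⁻: pKₐ(HBr) ≈ -9
PhCH(CH₃)–Cl loses Cl⁻: pKₐ(HCl) ≈ -7
PhCH(CH₃)–OPO(OH)₂ loses H₂PO₄⁻: pKₐ(H₃PO₄) ≈ 2.1
PhCH(CH₃)–OPh loses PhO⁻: pKₐ(C₆H₅OH (phenol)) ≈ 10

PhCH(CH₃)–N₂⁺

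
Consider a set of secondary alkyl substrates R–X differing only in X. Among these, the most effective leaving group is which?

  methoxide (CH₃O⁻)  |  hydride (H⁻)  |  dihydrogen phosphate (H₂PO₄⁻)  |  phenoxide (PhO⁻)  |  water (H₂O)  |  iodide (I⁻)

iodide (I⁻): pKₐ(HI) ≈ -10
water (H₂O): pKₐ(H₃O⁺) ≈ -1.7
dihydrogen phosphate (H₂PO₄⁻): pKₐ(H₃PO₄) ≈ 2.1
phenoxide (PhO⁻): pKₐ(C₆H₅OH (phenol)) ≈ 10
methoxide (CH₃O⁻): pKₐ(CH₃OH) ≈ 15.5
hydride (H⁻): pKₐ(H₂) ≈ 36

iodide (I⁻)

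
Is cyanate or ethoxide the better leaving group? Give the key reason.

cyanate is the better leaving group.
pKₐ(HOCN) ≈ 3.5 versus pKₐ(CH₃CH₂OH) ≈ 16: cyanate is the much weaker base.
Resonance between N and O.

cyanate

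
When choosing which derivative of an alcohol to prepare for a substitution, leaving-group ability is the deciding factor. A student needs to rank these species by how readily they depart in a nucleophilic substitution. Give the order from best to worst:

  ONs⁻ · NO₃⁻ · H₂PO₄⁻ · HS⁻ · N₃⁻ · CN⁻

ONs⁻ > NO₃⁻ > H₂PO₄⁻ > N₃⁻ > HS⁻ > CN⁻

A good leaving group is a weak base: the lower the pKₐ of its conjugate acid, the more readily it departs.
ONs⁻: pKₐ(p-O₂NC₆H₄SO₃H) ≈ -3.5 — p-nitro group further stabilises the sulfonate
NO₃⁻: pKₐ(HNO₃) ≈ -1.3 — resonance-delocalised over three oxygens
H₂PO₄⁻: pKₐ(H₃PO₄) ≈ 2.1 — moderate base; biological leaving group after further activation
N₃⁻: pKₐ(HN₃) ≈ 4.7
HS⁻: pKₐ(H₂S) ≈ 7 — larger and more polarisable than the oxygen analogue
CN⁻: pKₐ(HCN) ≈ 9.2 — sp carbon stabilises the charge somewhat, but still a poor LG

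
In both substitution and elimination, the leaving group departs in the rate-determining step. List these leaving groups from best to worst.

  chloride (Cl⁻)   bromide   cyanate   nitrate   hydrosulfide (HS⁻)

bromide > chloride (Cl⁻) > nitrate > cyanate > hydrosulfide (HS⁻)

Rank by basicity of the departing species: weakest base leaves most easily.
bromide: pKₐ(HBr) ≈ -9 — weak base; good leaving group
chloride (Cl⁻): pKₐ(HCl) ≈ -7 — moderately weak base
nitrate: pKₐ(HNO₃) ≈ -1.3 — resonance-delocalised over three oxygens
cyanate: pKₐ(HOCN) ≈ 3.5
hydrosulfide (HS⁻): pKₐ(H₂S) ≈ 7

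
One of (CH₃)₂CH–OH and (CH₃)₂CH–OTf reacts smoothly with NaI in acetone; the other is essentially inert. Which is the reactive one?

From (CH₃)₂CH–OH the departing group would be OH⁻ (pKₐ(H₂O) ≈ 15.7). Strong base; essentially never leaves without prior activation.
From (CH₃)₂CH–OTf the leaving group is OTf⁻ (pKₐ(CF₃SO₃H (triflic acid)) ≈ -14). Charge spread over three oxygens and a CF₃ group; the premier leaving group in synthesis.
(In practice (CH₃)₂CH–OTf is made from (CH₃)₂CH–OH by treatment with Tf₂O / 2,6-lutidine, converting the hydroxyl into a triflate.)

(CH₃)₂CH–OTf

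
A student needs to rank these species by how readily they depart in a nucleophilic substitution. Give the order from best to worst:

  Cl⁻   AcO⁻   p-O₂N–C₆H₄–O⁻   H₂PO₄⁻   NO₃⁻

Cl⁻ > NO₃⁻ > H₂PO₄⁻ > AcO⁻ > p-O₂N–C₆H₄–O⁻

Cl⁻: pKₐ(HCl) ≈ -7 — moderately weak base
NO₃⁻: pKₐ(HNO₃) ≈ -1.3 — resonance-delocalised over three oxygens
H₂PO₄⁻: pKₐ(H₃PO₄) ≈ 2.1 — moderate base; biological leaving group after further activation
AcO⁻: pKₐ(CH₃COOH) ≈ 4.8 — resonance-stabilised but still a weak base
p-O₂N–C₆H₄–O⁻: pKₐ(p-nitrophenol) ≈ 7.2 — nitro group delocalises the charge; the classic chromogenic LG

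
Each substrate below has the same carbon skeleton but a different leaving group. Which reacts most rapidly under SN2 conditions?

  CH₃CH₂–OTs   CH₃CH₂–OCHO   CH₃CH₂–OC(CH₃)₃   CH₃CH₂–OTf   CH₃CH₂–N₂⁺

Same R in every case — rank the leaving groups.
Rank by basicity of the departing species: weakest base leaves most easily.
CH₃CH₂–N₂⁺ loses N₂: no meaningful conjugate acid; N₂ departs as an exceptionally stable neutral molecule
CH₃CH₂–OTf loses OTf⁻: pKₐ(CF₃SO₃H (triflic acid)) ≈ -14
CH₃CH₂–OTs loses OTs⁻: pKₐ(p-CH₃C₆H₄SO₃H (TsOH)) ≈ -2.8
CH₃CH₂–OCHO loses HCOO⁻: pKₐ(HCOOH) ≈ 3.8
CH₃CH₂–OC(CH₃)₃ loses (CH₃)₃CO⁻: pKₐ(t-BuOH) ≈ 18

CH₃CH₂–N₂⁺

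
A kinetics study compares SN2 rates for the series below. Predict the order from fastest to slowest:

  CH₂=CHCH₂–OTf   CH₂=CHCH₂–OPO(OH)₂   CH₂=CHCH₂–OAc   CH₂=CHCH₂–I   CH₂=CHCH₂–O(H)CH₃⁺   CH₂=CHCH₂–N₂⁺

Same R in every case — rank the leaving groups.
A good leaving group is a weak base: the lower the pKₐ of its conjugate acid, the more readily it departs.
CH₂=CHCH₂–N₂⁺ loses N₂: no meaningful conjugate acid; N₂ departs as an exceptionally stable neutral molecule
CH₂=CHCH₂–OTf loses OTf⁻: pKₐ(CF₃SO₃H (triflic acid)) ≈ -14
CH₂=CHCH₂–I loses I⁻: pKₐ(HI) ≈ -10
CH₂=CHCH₂–O(H)CH₃⁺ loses R'OH: pKₐ(R'OH₂⁺) ≈ -2.4
CH₂=CHCH₂–OPO(OH)₂ loses H₂PO₄⁻: pKₐ(H₃PO₄) ≈ 2.1
CH₂=CHCH₂–OAc loses AcO⁻: pKₐ(CH₃COOH) ≈ 4.8

CH₂=CHCH₂–N₂⁺ > CH₂=CHCH₂–OTf > CH₂=CHCH₂–I > CH₂=CHCH₂–O(H)CH₃⁺ > CH₂=CHCH₂–OPO(OH)₂ > CH₂=CHCH₂–OAc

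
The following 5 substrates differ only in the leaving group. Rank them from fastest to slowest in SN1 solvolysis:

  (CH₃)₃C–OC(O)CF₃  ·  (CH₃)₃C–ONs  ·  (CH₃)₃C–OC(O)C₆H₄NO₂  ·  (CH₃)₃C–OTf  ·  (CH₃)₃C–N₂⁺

(CH₃)₃C–N₂⁺ > (CH₃)₃C–OTf > (CH₃)₃C–ONs > (CH₃)₃C–OC(O)CF₃ > (CH₃)₃C–OC(O)C₆H₄NO₂

The skeletons are identical, so relative rate is governed entirely by leaving-group ability.
Rank by basicity of the departing species: weakest base leaves most easily.
(CH₃)₃C–N₂⁺ loses N₂: no meaningful conjugate acid; N₂ departs as an exceptionally stable neutral molecule
(CH₃)₃C–OTf loses OTf⁻: pKₐ(CF₃SO₃H (triflic acid)) ≈ -14
(CH₃)₃C–ONs loses ONs⁻: pKₐ(p-O₂NC₆H₄SO₃H) ≈ -3.5
(CH₃)₃C–OC(O)CF₃ loses CF₃COO⁻: pKₐ(CF₃COOH) ≈ 0.2
(CH₃)₃C–OC(O)C₆H₄NO₂ loses p-O₂N–C₆H₄–COO⁻: pKₐ(p-nitrobenzoic acid) ≈ 3.4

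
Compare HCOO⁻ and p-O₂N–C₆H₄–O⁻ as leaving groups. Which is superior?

HCOO⁻

HCOO⁻ is the better leaving group.
pKₐ(HCOOH) ≈ 3.8 versus pKₐ(p-nitrophenol) ≈ 7.2: HCOO⁻ is the much weaker base.
Resonance-stabilised carboxylate.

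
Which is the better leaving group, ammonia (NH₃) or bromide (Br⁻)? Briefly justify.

bromide (Br⁻) is the better leaving group.
pKₐ(HBr) ≈ -9 versus pKₐ(NH₄⁺) ≈ 9.2: bromide (Br⁻) is the much weaker base.
Weak base; good leaving group.

bromide (Br⁻)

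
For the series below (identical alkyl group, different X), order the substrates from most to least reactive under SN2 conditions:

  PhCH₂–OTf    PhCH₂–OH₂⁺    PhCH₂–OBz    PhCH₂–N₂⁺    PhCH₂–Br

Identical carbon frameworks mean the comparison reduces to leaving-group quality.
Leaving-group ability tracks the stability of the departed species; conjugate-acid pKₐ is the usual yardstick (lower pKₐ → better LG).
PhCH₂–N₂⁺ loses N₂: no meaningful conjugate acid; N₂ departs as an exceptionally stable neutral molecule
PhCH₂–OTf loses OTf⁻: pKₐ(CF₃SO₃H (triflic acid)) ≈ -14
PhCH₂–Br loses Br⁻: pKₐ(HBr) ≈ -9
PhCH₂–OH₂⁺ loses H₂O: pKₐ(H₃O⁺) ≈ -1.7
PhCH₂–OBz loses PhCOO⁻: pKₐ(C₆H₅COOH) ≈ 4.2

PhCH₂–N₂⁺ > PhCH₂–OTf > PhCH₂–Br > PhCH₂–OH₂⁺ > PhCH₂–OBz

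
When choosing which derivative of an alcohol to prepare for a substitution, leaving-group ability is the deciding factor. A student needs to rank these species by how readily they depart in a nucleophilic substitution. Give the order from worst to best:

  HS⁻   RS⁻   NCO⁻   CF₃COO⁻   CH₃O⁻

CH₃O⁻ < RS⁻ < HS⁻ < NCO⁻ < CF₃COO⁻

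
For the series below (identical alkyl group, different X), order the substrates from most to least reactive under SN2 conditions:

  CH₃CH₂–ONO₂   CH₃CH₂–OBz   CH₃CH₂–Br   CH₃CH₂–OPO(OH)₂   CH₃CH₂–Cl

CH₃CH₂–Br > CH₃CH₂–Cl > CH₃CH₂–ONO₂ > CH₃CH₂–OPO(OH)₂ > CH₃CH₂–OBz

Same R in every case — rank the leaving groups.
Leaving-group ability tracks the stability of the departed species; conjugate-acid pKₐ is the usual yardstick (lower pKₐ → better LG).
CH₃CH₂–Br loses Br⁻: pKₐ(HBr) ≈ -9
CH₃CH₂–Cl loses Cl⁻: pKₐ(HCl) ≈ -7
CH₃CH₂–ONO₂ loses NO₃⁻: pKₐ(HNO₃) ≈ -1.3
CH₃CH₂–OPO(OH)₂ loses H₂PO₄⁻: pKₐ(H₃PO₄) ≈ 2.1
CH₃CH₂–OBz loses PhCOO⁻: pKₐ(C₆H₅COOH) ≈ 4.2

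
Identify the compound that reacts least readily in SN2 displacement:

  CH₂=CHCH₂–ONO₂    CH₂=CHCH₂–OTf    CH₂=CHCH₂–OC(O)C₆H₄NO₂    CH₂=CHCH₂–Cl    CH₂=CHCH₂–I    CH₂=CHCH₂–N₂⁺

The skeletons are identical, so relative rate is governed entirely by leaving-group ability.
Leaving-group ability tracks the stability of the departed species; conjugate-acid pKₐ is the usual yardstick (lower pKₐ → better LG).
CH₂=CHCH₂–N₂⁺ loses N₂: no meaningful conjugate acid; N₂ departs as an exceptionally stable neutral molecule
CH₂=CHCH₂–OTf loses OTf⁻: pKₐ(CF₃SO₃H (triflic acid)) ≈ -14
CH₂=CHCH₂–I loses I⁻: pKₐ(HI) ≈ -10
CH₂=CHCH₂–Cl loses Cl⁻: pKₐ(HCl) ≈ -7
CH₂=CHCH₂–ONO₂ loses NO₃⁻: pKₐ(HNO₃) ≈ -1.3
CH₂=CHCH₂–OC(O)C₆H₄NO₂ loses p-O₂N–C₆H₄–COO⁻: pKₐ(p-nitrobenzoic acid) ≈ 3.4

CH₂=CHCH₂–OC(O)C₆H₄NO₂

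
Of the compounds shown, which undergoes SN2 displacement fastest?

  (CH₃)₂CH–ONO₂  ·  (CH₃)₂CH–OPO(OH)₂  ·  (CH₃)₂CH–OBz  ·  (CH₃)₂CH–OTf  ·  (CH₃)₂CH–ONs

(CH₃)₂CH–OTf

With the same alkyl group throughout, only the leaving group differentiates the rates.
A good leaving group is a weak base: the lower the pKₐ of its conjugate acid, the more readily it departs.
(CH₃)₂CH–OTf loses OTf⁻: pKₐ(CF₃SO₃H (triflic acid)) ≈ -14
(CH₃)₂CH–ONs loses ONs⁻: pKₐ(p-O₂NC₆H₄SO₃H) ≈ -3.5
(CH₃)₂CH–ONO₂ loses NO₃⁻: pKₐ(HNO₃) ≈ -1.3
(CH₃)₂CH–OPO(OH)₂ loses H₂PO₄⁻: pKₐ(H₃PO₄) ≈ 2.1
(CH₃)₂CH–OBz loses PhCOO⁻: pKₐ(C₆H₅COOH) ≈ 4.2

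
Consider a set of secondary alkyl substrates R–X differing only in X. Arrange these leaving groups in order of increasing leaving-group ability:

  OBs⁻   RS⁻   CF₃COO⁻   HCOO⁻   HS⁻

RS⁻ < HS⁻ < HCOO⁻ < CF₃COO⁻ < OBs⁻

Leaving-group ability tracks the stability of the departed species; conjugate-acid pKₐ is the usual yardstick (lower pKₐ → better LG).
OBs⁻: pKₐ(p-BrC₆H₄SO₃H) ≈ -2.8 — arenesulfonate with a p-bromo substituent
CF₃COO⁻: pKₐ(CF₃COOH) ≈ 0.2 — strongly electron-withdrawing CF₃ stabilises the carboxylate
HCOO⁻: pKₐ(HCOOH) ≈ 3.8 — resonance-stabilised carboxylate
HS⁻: pKₐ(H₂S) ≈ 7
RS⁻: pKₐ(RSH (a thiol)) ≈ 10.5 — moderately basic; rarely leaves without activation
Listed from poorest to best leaving group as asked.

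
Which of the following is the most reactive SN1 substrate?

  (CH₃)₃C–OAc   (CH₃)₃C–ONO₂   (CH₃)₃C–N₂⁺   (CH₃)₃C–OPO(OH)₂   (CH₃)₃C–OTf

With the same alkyl group throughout, only the leaving group differentiates the rates.
Rank by basicity of the departing species: weakest base leaves most easily.
(CH₃)₃C–N₂⁺ loses N₂: no meaningful conjugate acid; N₂ departs as an exceptionally stable neutral molecule
(CH₃)₃C–OTf loses OTf⁻: pKₐ(CF₃SO₃H (triflic acid)) ≈ -14
(CH₃)₃C–ONO₂ loses NO₃⁻: pKₐ(HNO₃) ≈ -1.3
(CH₃)₃C–OPO(OH)₂ loses H₂PO₄⁻: pKₐ(H₃PO₄) ≈ 2.1
(CH₃)₃C–OAc loses AcO⁻: pKₐ(CH₃COOH) ≈ 4.8

(CH₃)₃C–N₂⁺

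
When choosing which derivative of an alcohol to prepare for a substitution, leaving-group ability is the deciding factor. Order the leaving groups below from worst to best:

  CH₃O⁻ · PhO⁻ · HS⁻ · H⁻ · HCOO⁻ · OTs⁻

OTs⁻: pKₐ(p-CH₃C₆H₄SO₃H (TsOH)) ≈ -2.8
HCOO⁻: pKₐ(HCOOH) ≈ 3.8 — resonance-stabilised carboxylate
HS⁻: pKₐ(H₂S) ≈ 7 — larger and more polarisable than the oxygen analogue
PhO⁻: pKₐ(C₆H₅OH (phenol)) ≈ 10 — resonance into the ring helps, but still a poor LG
CH₃O⁻: pKₐ(CH₃OH) ≈ 15.5 — strong base; alkoxides do not leave unassisted
H⁻: pKₐ(H₂) ≈ 36
The question asks for worst first, so the sequence is read in increasing leaving-group ability.

H⁻ < CH₃O⁻ < PhO⁻ < HS⁻ < HCOO⁻ < OTs⁻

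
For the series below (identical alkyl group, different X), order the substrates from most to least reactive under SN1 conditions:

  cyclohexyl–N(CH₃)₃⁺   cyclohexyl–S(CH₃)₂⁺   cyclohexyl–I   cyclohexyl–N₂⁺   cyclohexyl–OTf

With the same alkyl group throughout, only the leaving group differentiates the rates.
Leaving-group ability tracks the stability of the departed species; conjugate-acid pKₐ is the usual yardstick (lower pKₐ → better LG).
cyclohexyl–N₂⁺ loses N₂: no meaningful conjugate acid; N₂ departs as an exceptionally stable neutral molecule
cyclohexyl–OTf loses OTf⁻: pKₐ(CF₃SO₃H (triflic acid)) ≈ -14
cyclohexyl–I loses I⁻: pKₐ(HI) ≈ -10
cyclohexyl–S(CH₃)₂⁺ loses SR'₂: pKₐ(R'₂SH⁺) ≈ -7
cyclohexyl–N(CH₃)₃⁺ loses NR'₃: pKₐ(R'₃NH⁺) ≈ 10.7

cyclohexyl–N₂⁺ > cyclohexyl–OTf > cyclohexyl–I > cyclohexyl–S(CH₃)₂⁺ > cyclohexyl–N(CH₃)₃⁺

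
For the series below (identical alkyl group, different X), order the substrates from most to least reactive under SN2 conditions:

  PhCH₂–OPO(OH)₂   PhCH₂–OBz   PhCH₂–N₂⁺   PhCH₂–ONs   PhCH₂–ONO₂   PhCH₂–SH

The skeletons are identical, so relative rate is governed entirely by leaving-group ability.
Rank by basicity of the departing species: weakest base leaves most easily.
PhCH₂–N₂⁺ loses N₂: no meaningful conjugate acid; N₂ departs as an exceptionally stable neutral molecule
PhCH₂–ONs loses ONs⁻: pKₐ(p-O₂NC₆H₄SO₃H) ≈ -3.5
PhCH₂–ONO₂ loses NO₃⁻: pKₐ(HNO₃) ≈ -1.3
PhCH₂–OPO(OH)₂ loses H₂PO₄⁻: pKₐ(H₃PO₄) ≈ 2.1
PhCH₂–OBz loses PhCOO⁻: pKₐ(C₆H₅COOH) ≈ 4.2
PhCH₂–SH loses HS⁻: pKₐ(H₂S) ≈ 7

PhCH₂–N₂⁺ > PhCH₂–ONs > PhCH₂–ONO₂ > PhCH₂–OPO(OH)₂ > PhCH₂–OBz > PhCH₂–SH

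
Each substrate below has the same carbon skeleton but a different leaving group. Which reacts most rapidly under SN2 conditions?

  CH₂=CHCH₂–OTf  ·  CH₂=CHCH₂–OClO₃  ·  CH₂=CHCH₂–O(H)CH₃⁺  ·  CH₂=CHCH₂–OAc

The skeletons are identical, so relative rate is governed entirely by leaving-group ability.
The more stable X⁻ (or X) is on its own — i.e. the weaker a base it is — the better a leaving group it makes.
CH₂=CHCH₂–OTf loses OTf⁻: pKₐ(CF₃SO₃H (triflic acid)) ≈ -14
CH₂=CHCH₂–OClO₃ loses ClO₄⁻: pKₐ(HClO₄) ≈ -10
CH₂=CHCH₂–O(H)CH₃⁺ loses R'OH: pKₐ(R'OH₂⁺) ≈ -2.4
CH₂=CHCH₂–OAc loses AcO⁻: pKₐ(CH₃COOH) ≈ 4.8

CH₂=CHCH₂–OTf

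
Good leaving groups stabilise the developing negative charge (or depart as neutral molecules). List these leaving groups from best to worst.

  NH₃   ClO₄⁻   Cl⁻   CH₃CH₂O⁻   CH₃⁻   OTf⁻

OTf⁻: pKₐ(CF₃SO₃H (triflic acid)) ≈ -14
ClO₄⁻: pKₐ(HClO₄) ≈ -10
Cl⁻: pKₐ(HCl) ≈ -7
NH₃: pKₐ(NH₄⁺) ≈ 9.2
CH₃CH₂O⁻: pKₐ(CH₃CH₂OH) ≈ 16
CH₃⁻: pKₐ(CH₄) ≈ 48

OTf⁻ > ClO₄⁻ > Cl⁻ > NH₃ > CH₃CH₂O⁻ > CH₃⁻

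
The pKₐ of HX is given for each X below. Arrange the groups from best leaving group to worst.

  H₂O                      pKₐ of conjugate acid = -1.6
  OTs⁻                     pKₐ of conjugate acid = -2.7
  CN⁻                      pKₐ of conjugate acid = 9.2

OTs⁻ > H₂O > CN⁻

Lower conjugate-acid pKₐ ⇒ weaker base ⇒ better leaving group.
Sorting by the given values: OTs⁻ (-2.7), H₂O (-1.6), CN⁻ (9.2).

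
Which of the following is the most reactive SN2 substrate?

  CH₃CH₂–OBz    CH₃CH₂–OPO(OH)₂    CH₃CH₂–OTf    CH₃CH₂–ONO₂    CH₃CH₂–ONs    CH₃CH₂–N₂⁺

Identical carbon frameworks mean the comparison reduces to leaving-group quality.
The more stable X⁻ (or X) is on its own — i.e. the weaker a base it is — the better a leaving group it makes.
CH₃CH₂–N₂⁺ loses N₂: no meaningful conjugate acid; N₂ departs as an exceptionally stable neutral molecule
CH₃CH₂–OTf loses OTf⁻: pKₐ(CF₃SO₃H (triflic acid)) ≈ -14
CH₃CH₂–ONs loses ONs⁻: pKₐ(p-O₂NC₆H₄SO₃H) ≈ -3.5
CH₃CH₂–ONO₂ loses NO₃⁻: pKₐ(HNO₃) ≈ -1.3
CH₃CH₂–OPO(OH)₂ loses H₂PO₄⁻: pKₐ(H₃PO₄) ≈ 2.1
CH₃CH₂–OBz loses PhCOO⁻: pKₐ(C₆H₅COOH) ≈ 4.2

CH₃CH₂–N₂⁺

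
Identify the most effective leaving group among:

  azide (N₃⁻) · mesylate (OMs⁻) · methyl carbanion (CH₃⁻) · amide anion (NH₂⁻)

mesylate (OMs⁻)

The more stable X⁻ (or X) is on its own — i.e. the weaker a base it is — the better a leaving group it makes.
mesylate (OMs⁻): pKₐ(CH₃SO₃H (MsOH)) ≈ -1.9
azide (N₃⁻): pKₐ(HN₃) ≈ 4.7
amide anion (NH₂⁻): pKₐ(NH₃) ≈ 38
methyl carbanion (CH₃⁻): pKₐ(CH₄) ≈ 48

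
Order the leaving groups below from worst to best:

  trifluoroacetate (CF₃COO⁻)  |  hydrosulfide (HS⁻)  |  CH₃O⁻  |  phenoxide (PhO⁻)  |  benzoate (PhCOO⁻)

Leaving-group ability tracks the stability of the departed species; conjugate-acid pKₐ is the usual yardstick (lower pKₐ → better LG).
trifluoroacetate (CF₃COO⁻): pKₐ(CF₃COOH) ≈ 0.2 — strongly electron-withdrawing CF₃ stabilises the carboxylate
benzoate (PhCOO⁻): pKₐ(C₆H₅COOH) ≈ 4.2 — aryl carboxylate
hydrosulfide (HS⁻): pKₐ(H₂S) ≈ 7
phenoxide (PhO⁻): pKₐ(C₆H₅OH (phenol)) ≈ 10 — resonance into the ring helps, but still a poor LG
CH₃O⁻: pKₐ(CH₃OH) ≈ 15.5 — strong base; alkoxides do not leave unassisted
Listed from poorest to best leaving group as asked.

CH₃O⁻ < phenoxide (PhO⁻) < hydrosulfide (HS⁻) < benzoate (PhCOO⁻) < trifluoroacetate (CF₃COO⁻)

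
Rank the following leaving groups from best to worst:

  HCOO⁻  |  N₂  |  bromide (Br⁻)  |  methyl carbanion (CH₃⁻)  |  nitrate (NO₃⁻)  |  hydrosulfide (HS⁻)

A good leaving group is a weak base: the lower the pKₐ of its conjugate acid, the more readily it departs.
N₂: no meaningful conjugate acid; N₂ departs as an exceptionally stable neutral molecule
bromide (Br⁻): pKₐ(HBr) ≈ -9
nitrate (NO₃⁻): pKₐ(HNO₃) ≈ -1.3
HCOO⁻: pKₐ(HCOOH) ≈ 3.8
hydrosulfide (HS⁻): pKₐ(H₂S) ≈ 7
methyl carbanion (CH₃⁻): pKₐ(CH₄) ≈ 48

N₂ > bromide (Br⁻) > nitrate (NO₃⁻) > HCOO⁻ > hydrosulfide (HS⁻) > methyl carbanion (CH₃⁻)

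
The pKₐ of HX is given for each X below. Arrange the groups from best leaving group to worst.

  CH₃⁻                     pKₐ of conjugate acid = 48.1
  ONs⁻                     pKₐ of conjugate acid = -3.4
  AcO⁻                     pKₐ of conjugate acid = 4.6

Lower conjugate-acid pKₐ ⇒ weaker base ⇒ better leaving group.
Sorting by the given values: ONs⁻ (-3.4), AcO⁻ (4.6), CH₃⁻ (48.1).

ONs⁻ > AcO⁻ > CH₃⁻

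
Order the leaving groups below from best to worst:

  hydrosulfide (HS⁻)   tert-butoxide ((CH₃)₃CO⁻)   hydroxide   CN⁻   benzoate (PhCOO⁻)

benzoate (PhCOO⁻) > hydrosulfide (HS⁻) > CN⁻ > hydroxide > tert-butoxide ((CH₃)₃CO⁻)

A good leaving group is a weak base: the lower the pKₐ of its conjugate acid, the more readily it departs.
benzoate (PhCOO⁻): pKₐ(C₆H₅COOH) ≈ 4.2 — aryl carboxylate
hydrosulfide (HS⁻): pKₐ(H₂S) ≈ 7
CN⁻: pKₐ(HCN) ≈ 9.2 — sp carbon stabilises the charge somewhat, but still a poor LG
hydroxide: pKₐ(H₂O) ≈ 15.7 — strong base; essentially never leaves without prior activation
tert-butoxide ((CH₃)₃CO⁻): pKₐ(t-BuOH) ≈ 18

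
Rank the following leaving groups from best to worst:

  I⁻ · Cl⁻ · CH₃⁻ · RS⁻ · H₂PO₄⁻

Leaving-group ability tracks the stability of the departed species; conjugate-acid pKₐ is the usual yardstick (lower pKₐ → better LG).
I⁻: pKₐ(HI) ≈ -10
Cl⁻: pKₐ(HCl) ≈ -7
H₂PO₄⁻: pKₐ(H₃PO₄) ≈ 2.1
RS⁻: pKₐ(RSH (a thiol)) ≈ 10.5
CH₃⁻: pKₐ(CH₄) ≈ 48

I⁻ > Cl⁻ > H₂PO₄⁻ > RS⁻ > CH₃⁻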